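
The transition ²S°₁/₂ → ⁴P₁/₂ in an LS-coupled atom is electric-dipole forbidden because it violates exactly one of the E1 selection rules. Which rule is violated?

the ΔS = 0 rule

Reading off the term symbols: S 1/2→3/2, L 0→1, J 1/2→1/2, parity odd→even.
ΔL = 0, ±1 (not L=0↔0): L: 0 → 1, ΔL = +1 — ✓.
Parity must change: odd → even — ✓.
ΔS = 0: S: 1/2 → 3/2 — ✗.
ΔJ = 0, ±1 (not J=0↔0): J: 1/2 → 1/2, ΔJ = +0 — ✓.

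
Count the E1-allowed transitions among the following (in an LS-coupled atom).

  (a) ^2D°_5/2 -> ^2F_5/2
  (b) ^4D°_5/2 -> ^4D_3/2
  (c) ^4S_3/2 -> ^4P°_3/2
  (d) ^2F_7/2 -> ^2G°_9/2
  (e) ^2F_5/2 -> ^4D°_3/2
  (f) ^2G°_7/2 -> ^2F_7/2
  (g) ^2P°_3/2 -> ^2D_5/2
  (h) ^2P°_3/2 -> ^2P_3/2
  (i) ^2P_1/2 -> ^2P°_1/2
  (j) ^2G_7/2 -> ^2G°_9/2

9

(a) allowed
(b) allowed
(c) allowed
(d) allowed
(e) forbidden (ΔS fails)
(f) allowed
(g) allowed
(h) allowed
(i) allowed
(j) allowed
Total allowed: 9 of 10.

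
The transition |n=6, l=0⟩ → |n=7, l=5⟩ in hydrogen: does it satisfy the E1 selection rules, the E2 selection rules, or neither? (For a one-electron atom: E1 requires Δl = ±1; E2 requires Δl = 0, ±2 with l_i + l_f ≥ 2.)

neither

Δl = 5 − 0 = +5; l_i + l_f = 5.
E1 (Δl = ±1): not satisfied.
E2 (Δl = 0,±2, l_i+l_f ≥ 2): not satisfied.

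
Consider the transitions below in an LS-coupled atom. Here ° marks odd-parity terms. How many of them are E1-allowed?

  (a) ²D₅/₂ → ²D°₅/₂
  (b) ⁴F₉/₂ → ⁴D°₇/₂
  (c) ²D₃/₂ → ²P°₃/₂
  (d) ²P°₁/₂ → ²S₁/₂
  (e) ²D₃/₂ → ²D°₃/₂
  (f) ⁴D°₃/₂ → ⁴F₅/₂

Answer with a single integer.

(a) allowed
(b) allowed
(c) allowed
(d) allowed
(e) allowed
(f) allowed
Total allowed: 6 of 6.

6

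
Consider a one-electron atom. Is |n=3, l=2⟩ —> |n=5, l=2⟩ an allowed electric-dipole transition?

forbidden

l: 2 → 2 (Δl = +0). Δl = ±1 ✗.
The transition is electric-dipole forbidden.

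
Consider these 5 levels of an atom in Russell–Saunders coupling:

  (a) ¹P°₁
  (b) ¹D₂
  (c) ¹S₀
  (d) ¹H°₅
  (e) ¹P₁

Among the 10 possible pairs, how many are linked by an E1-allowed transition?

3

(a)–(b): allowed.
(a)–(c): allowed.
(a)–(d): forbidden (parity, ΔL, ΔJ).
(a)–(e): allowed.
(b)–(c): forbidden (parity, ΔL, ΔJ).
(b)–(d): forbidden (ΔL, ΔJ).
(b)–(e): forbidden (parity).
(c)–(d): forbidden (ΔL, ΔJ).
(c)–(e): forbidden (parity).
(d)–(e): forbidden (ΔL, ΔJ).
Allowed pairs: 3 of 10.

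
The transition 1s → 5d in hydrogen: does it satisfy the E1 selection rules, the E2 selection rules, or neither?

Δl = 2 − 0 = +2; l_i + l_f = 2.
E1 (Δl = ±1): not satisfied.
E2 (Δl = 0,±2, l_i+l_f ≥ 2): satisfied.

E2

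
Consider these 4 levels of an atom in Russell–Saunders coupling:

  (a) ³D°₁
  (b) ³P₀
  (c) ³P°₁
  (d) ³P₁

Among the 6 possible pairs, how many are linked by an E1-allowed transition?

4

(a)–(b): allowed.
(a)–(c): forbidden (parity).
(a)–(d): allowed.
(b)–(c): allowed.
(b)–(d): forbidden (parity).
(c)–(d): allowed.
Allowed pairs: 4 of 6.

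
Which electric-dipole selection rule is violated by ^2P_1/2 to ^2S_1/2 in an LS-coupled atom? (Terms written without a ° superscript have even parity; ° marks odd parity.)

parity

Reading off the term symbols: S 1/2→1/2, L 1→0, J 1/2→1/2, parity even→even.
ΔL = 0, ±1 (not L=0↔0): L: 1 → 0, ΔL = -1 — passes.
ΔS = 0: S: 1/2 → 1/2 — passes.
Parity must change: even → even — fails.
ΔJ = 0, ±1 (not J=0↔0): J: 1/2 → 1/2, ΔJ = +0 — passes.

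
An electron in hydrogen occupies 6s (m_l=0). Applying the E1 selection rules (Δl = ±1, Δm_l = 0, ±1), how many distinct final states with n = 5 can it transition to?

E1 requires Δl = ±1, so l_f ∈ {-1, 1}; with 0 ≤ l_f ≤ n_f−1 = 4, the allowed l_f values are {1}.
For l_f = 1: m_f ∈ {m_i−1, m_i, m_i+1} ∩ [−1, 1] = {-1, 0, 1} → 3 states.
Total: 3.

3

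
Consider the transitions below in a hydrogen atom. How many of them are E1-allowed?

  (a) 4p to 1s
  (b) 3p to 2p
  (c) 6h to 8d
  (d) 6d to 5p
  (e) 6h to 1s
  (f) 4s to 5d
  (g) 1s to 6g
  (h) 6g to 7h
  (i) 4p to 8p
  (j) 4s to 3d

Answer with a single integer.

3

(a) allowed
(b) forbidden — Δl = +0 (E1 requires Δl = ±1)
(c) forbidden — Δl = -3 (E1 requires Δl = ±1)
(d) allowed
(e) forbidden — Δl = -5 (E1 requires Δl = ±1)
(f) forbidden — Δl = +2 (E1 requires Δl = ±1)
(g) forbidden — Δl = +4 (E1 requires Δl = ±1)
(h) allowed
(i) forbidden — Δl = +0 (E1 requires Δl = ±1)
(j) forbidden — Δl = +2 (E1 requires Δl = ±1)
Total allowed: 3 of 10.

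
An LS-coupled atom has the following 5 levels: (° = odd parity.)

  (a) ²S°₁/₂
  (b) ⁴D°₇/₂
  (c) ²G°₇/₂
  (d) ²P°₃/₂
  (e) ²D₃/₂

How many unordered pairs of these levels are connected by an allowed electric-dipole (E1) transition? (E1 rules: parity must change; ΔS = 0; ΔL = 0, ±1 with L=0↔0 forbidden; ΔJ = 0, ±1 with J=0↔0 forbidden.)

(a)–(b): forbidden (parity, ΔS, ΔL, ΔJ).
(a)–(c): forbidden (parity, ΔL, ΔJ).
(a)–(d): forbidden (parity).
(a)–(e): forbidden (ΔL).
(b)–(c): forbidden (parity, ΔS, ΔL).
(b)–(d): forbidden (parity, ΔS, ΔJ).
(b)–(e): forbidden (ΔS, ΔJ).
(c)–(d): forbidden (parity, ΔL, ΔJ).
(c)–(e): forbidden (ΔL, ΔJ).
(d)–(e): allowed.
Allowed pairs: 1 of 10.

1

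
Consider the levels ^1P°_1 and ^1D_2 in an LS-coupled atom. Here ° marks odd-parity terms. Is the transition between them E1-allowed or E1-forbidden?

Reading off the term symbols: S 0→0, L 1→2, J 1→2, parity odd→even.
ΔJ = 0, ±1 (not J=0↔0): J: 1 → 2, ΔJ = +1 — ok.
ΔL = 0, ±1 (not L=0↔0): L: 1 → 2, ΔL = +1 — ok.
ΔS = 0: S: 0 → 0 — ok.
Parity must change: odd → even — ok.
All four E1 rules are satisfied.

allowed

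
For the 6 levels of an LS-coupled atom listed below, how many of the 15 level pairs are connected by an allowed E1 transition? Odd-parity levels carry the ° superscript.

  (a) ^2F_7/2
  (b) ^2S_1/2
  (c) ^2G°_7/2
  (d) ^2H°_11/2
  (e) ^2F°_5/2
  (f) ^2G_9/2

(a)–(b): forbidden (parity, ΔL, ΔJ).
(a)–(c): allowed.
(a)–(d): forbidden (ΔL, ΔJ).
(a)–(e): allowed.
(a)–(f): forbidden (parity).
(b)–(c): forbidden (ΔL, ΔJ).
(b)–(d): forbidden (ΔL, ΔJ).
(b)–(e): forbidden (ΔL, ΔJ).
(b)–(f): forbidden (parity, ΔL, ΔJ).
(c)–(d): forbidden (parity, ΔJ).
(c)–(e): forbidden (parity).
(c)–(f): allowed.
(d)–(e): forbidden (parity, ΔL, ΔJ).
(d)–(f): allowed.
(e)–(f): forbidden (ΔJ).
Allowed pairs: 4 of 15.

4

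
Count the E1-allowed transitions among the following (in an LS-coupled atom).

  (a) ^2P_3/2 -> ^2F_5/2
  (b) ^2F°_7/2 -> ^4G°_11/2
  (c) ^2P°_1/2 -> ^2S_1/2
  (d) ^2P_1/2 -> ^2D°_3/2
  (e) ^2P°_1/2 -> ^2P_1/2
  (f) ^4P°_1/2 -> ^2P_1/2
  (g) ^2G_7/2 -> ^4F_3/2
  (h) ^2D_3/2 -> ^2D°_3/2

(a) forbidden (parity, ΔL fail)
(b) forbidden (parity, ΔS, ΔJ fail)
(c) allowed
(d) allowed
(e) allowed
(f) forbidden (ΔS fails)
(g) forbidden (parity, ΔS, ΔJ fail)
(h) allowed
Total allowed: 4 of 8.

4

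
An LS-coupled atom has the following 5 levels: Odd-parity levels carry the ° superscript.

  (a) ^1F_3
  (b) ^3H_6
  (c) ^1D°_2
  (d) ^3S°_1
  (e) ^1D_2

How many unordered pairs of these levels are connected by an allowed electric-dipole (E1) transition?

2

(a)–(b): forbidden (parity, ΔS, ΔL, ΔJ).
(a)–(c): allowed.
(a)–(d): forbidden (ΔS, ΔL, ΔJ).
(a)–(e): forbidden (parity).
(b)–(c): forbidden (ΔS, ΔL, ΔJ).
(b)–(d): forbidden (ΔL, ΔJ).
(b)–(e): forbidden (parity, ΔS, ΔL, ΔJ).
(c)–(d): forbidden (parity, ΔS, ΔL).
(c)–(e): allowed.
(d)–(e): forbidden (ΔS, ΔL).
Allowed pairs: 2 of 10.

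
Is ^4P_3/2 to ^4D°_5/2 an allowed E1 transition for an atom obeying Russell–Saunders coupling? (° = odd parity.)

allowed

Initial level: S=3/2, L=1, J=3/2, parity even. Final level: S=3/2, L=2, J=5/2, parity odd.
Parity must change: even → odd — ok.
ΔS = 0: S: 3/2 → 3/2 — ok.
ΔL = 0, ±1 (not L=0↔0): L: 1 → 2, ΔL = +1 — ok.
ΔJ = 0, ±1 (not J=0↔0): J: 3/2 → 5/2, ΔJ = +1 — ok.
All four E1 rules are satisfied.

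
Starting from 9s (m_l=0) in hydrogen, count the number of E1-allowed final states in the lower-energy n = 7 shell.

E1 requires Δl = ±1, so l_f ∈ {-1, 1}; with 0 ≤ l_f ≤ n_f−1 = 6, the allowed l_f values are {1}.
For l_f = 1: m_f ∈ {m_i−1, m_i, m_i+1} ∩ [−1, 1] = {-1, 0, 1} → 3 states.
Total: 3.

3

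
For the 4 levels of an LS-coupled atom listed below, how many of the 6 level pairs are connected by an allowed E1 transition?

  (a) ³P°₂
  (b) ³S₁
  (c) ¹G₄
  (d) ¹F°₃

2

(a)–(b): allowed.
(a)–(c): forbidden (ΔS, ΔL, ΔJ).
(a)–(d): forbidden (parity, ΔS, ΔL).
(b)–(c): forbidden (parity, ΔS, ΔL, ΔJ).
(b)–(d): forbidden (ΔS, ΔL, ΔJ).
(c)–(d): allowed.
Allowed pairs: 2 of 6.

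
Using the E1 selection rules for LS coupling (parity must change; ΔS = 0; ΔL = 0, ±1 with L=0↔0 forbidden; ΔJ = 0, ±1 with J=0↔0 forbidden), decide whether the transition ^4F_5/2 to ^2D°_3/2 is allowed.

forbidden

Initial level: S=3/2, L=3, J=5/2, parity even. Final level: S=1/2, L=2, J=3/2, parity odd.
ΔL = 0, ±1 (not L=0↔0): L: 3 → 2, ΔL = -1 — ✓.
Parity must change: even → odd — ✓.
ΔJ = 0, ±1 (not J=0↔0): J: 5/2 → 3/2, ΔJ = -1 — ✓.
ΔS = 0: S: 3/2 → 1/2 — ✗.
Rule(s) violated: ΔS.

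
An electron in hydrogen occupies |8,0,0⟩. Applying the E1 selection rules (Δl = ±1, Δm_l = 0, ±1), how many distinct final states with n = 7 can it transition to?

3

E1 requires Δl = ±1, so l_f ∈ {-1, 1}; with 0 ≤ l_f ≤ n_f−1 = 6, the allowed l_f values are {1}.
For l_f = 1: m_f ∈ {m_i−1, m_i, m_i+1} ∩ [−1, 1] = {-1, 0, 1} → 3 states.
Total: 3.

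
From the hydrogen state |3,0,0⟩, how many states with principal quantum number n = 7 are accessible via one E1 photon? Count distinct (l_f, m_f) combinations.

E1 requires Δl = ±1, so l_f ∈ {-1, 1}; with 0 ≤ l_f ≤ n_f−1 = 6, the allowed l_f values are {1}.
For l_f = 1: m_f ∈ {m_i−1, m_i, m_i+1} ∩ [−1, 1] = {-1, 0, 1} → 3 states.
Total: 3.

3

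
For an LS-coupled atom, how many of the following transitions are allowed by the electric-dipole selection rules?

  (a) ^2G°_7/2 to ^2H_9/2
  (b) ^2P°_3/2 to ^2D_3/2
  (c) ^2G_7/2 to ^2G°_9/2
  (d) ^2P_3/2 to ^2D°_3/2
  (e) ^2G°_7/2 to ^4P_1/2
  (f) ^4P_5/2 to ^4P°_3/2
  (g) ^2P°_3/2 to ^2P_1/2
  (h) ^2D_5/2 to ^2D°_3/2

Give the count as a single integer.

(a) allowed
(b) allowed
(c) allowed
(d) allowed
(e) forbidden (ΔS, ΔL, ΔJ fail)
(f) allowed
(g) allowed
(h) allowed
Total allowed: 7 of 8.

7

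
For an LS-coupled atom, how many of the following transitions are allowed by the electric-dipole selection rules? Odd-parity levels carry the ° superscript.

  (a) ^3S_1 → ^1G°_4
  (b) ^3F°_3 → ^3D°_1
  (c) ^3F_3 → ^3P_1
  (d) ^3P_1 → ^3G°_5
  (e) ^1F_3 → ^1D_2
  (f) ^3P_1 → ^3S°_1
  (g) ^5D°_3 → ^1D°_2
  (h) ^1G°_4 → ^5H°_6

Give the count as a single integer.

1

(a) forbidden (ΔS, ΔL, ΔJ fail)
(b) forbidden (parity, ΔJ fail)
(c) forbidden (parity, ΔL, ΔJ fail)
(d) forbidden (ΔL, ΔJ fail)
(e) forbidden (parity fails)
(f) allowed
(g) forbidden (parity, ΔS fail)
(h) forbidden (parity, ΔS, ΔJ fail)
Total allowed: 1 of 8.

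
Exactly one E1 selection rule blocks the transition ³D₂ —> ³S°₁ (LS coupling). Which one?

the ΔL = 0, ±1 rule

Initial level: S=1, L=2, J=2, parity even. Final level: S=1, L=0, J=1, parity odd.
ΔS = 0: S: 1 → 1 — ✓.
ΔJ = 0, ±1 (not J=0↔0): J: 2 → 1, ΔJ = -1 — ✓.
ΔL = 0, ±1 (not L=0↔0): L: 2 → 0, ΔL = -2 — ✗.
Parity must change: even → odd — ✓.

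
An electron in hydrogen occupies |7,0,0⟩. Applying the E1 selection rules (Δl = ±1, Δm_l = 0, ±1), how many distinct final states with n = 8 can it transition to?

3

E1 requires Δl = ±1, so l_f ∈ {-1, 1}; with 0 ≤ l_f ≤ n_f−1 = 7, the allowed l_f values are {1}.
For l_f = 1: m_f ∈ {m_i−1, m_i, m_i+1} ∩ [−1, 1] = {-1, 0, 1} → 3 states.
Total: 3.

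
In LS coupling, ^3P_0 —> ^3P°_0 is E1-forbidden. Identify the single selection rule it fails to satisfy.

Parity must change: even → odd — satisfied.
ΔS = 0: S: 1 → 1 — satisfied.
ΔL = 0, ±1 (not L=0↔0): L: 1 → 1, ΔL = +0 — satisfied.
ΔJ = 0, ±1 (not J=0↔0): J: 0 → 0, ΔJ = +0 — violated.

the J=0 ↔ J=0 exclusion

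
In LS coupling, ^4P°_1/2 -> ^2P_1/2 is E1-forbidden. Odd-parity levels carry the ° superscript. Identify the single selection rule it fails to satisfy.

the ΔS = 0 rule

Reading off the term symbols: S 3/2→1/2, L 1→1, J 1/2→1/2, parity odd→even.
ΔS = 0: S: 3/2 → 1/2 — fails.
ΔL = 0, ±1 (not L=0↔0): L: 1 → 1, ΔL = +0 — ok.
ΔJ = 0, ±1 (not J=0↔0): J: 1/2 → 1/2, ΔJ = +0 — ok.
Parity must change: odd → even — ok.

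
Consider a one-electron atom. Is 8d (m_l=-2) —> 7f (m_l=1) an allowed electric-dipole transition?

Δl = 3 − 2 = +1; the E1 rule Δl = ±1 is ok.
Δm_l = 1 − (-2) = +3. E1 requires Δm_l = 0, ±1: fails.
The transition is electric-dipole forbidden.

forbidden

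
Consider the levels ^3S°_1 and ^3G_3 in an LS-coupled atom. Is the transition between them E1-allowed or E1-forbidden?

Reading off the term symbols: S 1→1, L 0→4, J 1→3, parity odd→even.
Parity must change: odd → even — ok.
ΔS = 0: S: 1 → 1 — ok.
ΔL = 0, ±1 (not L=0↔0): L: 0 → 4, ΔL = +4 — fails.
ΔJ = 0, ±1 (not J=0↔0): J: 1 → 3, ΔJ = +2 — fails.
Rule(s) violated: ΔL, ΔJ.

forbidden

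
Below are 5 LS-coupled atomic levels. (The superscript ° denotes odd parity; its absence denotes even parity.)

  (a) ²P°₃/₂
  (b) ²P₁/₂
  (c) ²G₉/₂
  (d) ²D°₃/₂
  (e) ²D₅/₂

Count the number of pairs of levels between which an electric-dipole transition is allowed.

4

(a)–(b): allowed.
(a)–(c): forbidden (ΔL, ΔJ).
(a)–(d): forbidden (parity).
(a)–(e): allowed.
(b)–(c): forbidden (parity, ΔL, ΔJ).
(b)–(d): allowed.
(b)–(e): forbidden (parity, ΔJ).
(c)–(d): forbidden (ΔL, ΔJ).
(c)–(e): forbidden (parity, ΔL, ΔJ).
(d)–(e): allowed.
Allowed pairs: 4 of 10.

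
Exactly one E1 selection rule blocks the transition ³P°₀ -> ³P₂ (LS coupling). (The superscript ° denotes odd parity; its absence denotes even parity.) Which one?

the ΔJ = 0, ±1 rule

Initial level: S=1, L=1, J=0, parity odd. Final level: S=1, L=1, J=2, parity even.
Parity must change: odd → even — satisfied.
ΔS = 0: S: 1 → 1 — satisfied.
ΔL = 0, ±1 (not L=0↔0): L: 1 → 1, ΔL = +0 — satisfied.
ΔJ = 0, ±1 (not J=0↔0): J: 0 → 2, ΔJ = +2 — violated.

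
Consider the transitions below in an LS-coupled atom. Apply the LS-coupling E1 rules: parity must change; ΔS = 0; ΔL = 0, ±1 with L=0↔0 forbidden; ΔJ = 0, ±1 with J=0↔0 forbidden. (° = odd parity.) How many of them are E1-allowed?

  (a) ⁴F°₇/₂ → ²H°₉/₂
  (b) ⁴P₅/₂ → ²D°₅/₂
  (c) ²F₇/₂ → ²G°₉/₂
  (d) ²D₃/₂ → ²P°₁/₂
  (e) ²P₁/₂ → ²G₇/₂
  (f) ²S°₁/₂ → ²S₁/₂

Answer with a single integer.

2

(a) forbidden (parity, ΔS, ΔL fail)
(b) forbidden (ΔS fails)
(c) allowed
(d) allowed
(e) forbidden (parity, ΔL, ΔJ fail)
(f) forbidden (ΔL fails)
Total allowed: 2 of 6.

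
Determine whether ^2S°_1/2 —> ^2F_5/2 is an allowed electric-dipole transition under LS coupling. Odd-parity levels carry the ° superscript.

Reading off the term symbols: S 1/2→1/2, L 0→3, J 1/2→5/2, parity odd→even.
Parity must change: odd → even — passes.
ΔS = 0: S: 1/2 → 1/2 — passes.
ΔL = 0, ±1 (not L=0↔0): L: 0 → 3, ΔL = +3 — fails.
ΔJ = 0, ±1 (not J=0↔0): J: 1/2 → 5/2, ΔJ = +2 — fails.
Rule(s) violated: ΔL, ΔJ.

forbidden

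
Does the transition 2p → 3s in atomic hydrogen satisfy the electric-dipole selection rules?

Initial l = 1, final l = 0, so Δl = -1. E1 requires Δl = ±1: passes.
All E1 selection rules are satisfied.

allowed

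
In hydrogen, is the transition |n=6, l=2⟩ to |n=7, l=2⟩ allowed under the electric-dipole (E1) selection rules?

forbidden

l: 2 → 2 (Δl = +0). Δl = ±1 fails.
The transition is electric-dipole forbidden.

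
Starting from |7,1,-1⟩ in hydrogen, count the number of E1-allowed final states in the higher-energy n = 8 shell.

4

E1 requires Δl = ±1, so l_f ∈ {0, 2}; with 0 ≤ l_f ≤ n_f−1 = 7, the allowed l_f values are {0, 2}.
For l_f = 0: m_f ∈ {m_i−1, m_i, m_i+1} ∩ [−0, 0] = {0} → 1 state.
For l_f = 2: m_f ∈ {m_i−1, m_i, m_i+1} ∩ [−2, 2] = {-2, -1, 0} → 3 states.
Total: 4.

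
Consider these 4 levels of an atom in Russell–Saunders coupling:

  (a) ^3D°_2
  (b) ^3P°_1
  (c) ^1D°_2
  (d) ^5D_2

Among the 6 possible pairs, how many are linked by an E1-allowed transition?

0

(a)–(b): forbidden (parity).
(a)–(c): forbidden (parity, ΔS).
(a)–(d): forbidden (ΔS).
(b)–(c): forbidden (parity, ΔS).
(b)–(d): forbidden (ΔS).
(c)–(d): forbidden (ΔS).
Allowed pairs: 0 of 6.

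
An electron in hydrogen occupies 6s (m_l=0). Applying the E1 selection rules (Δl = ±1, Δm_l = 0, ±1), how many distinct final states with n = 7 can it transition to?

3

E1 requires Δl = ±1, so l_f ∈ {-1, 1}; with 0 ≤ l_f ≤ n_f−1 = 6, the allowed l_f values are {1}.
For l_f = 1: m_f ∈ {m_i−1, m_i, m_i+1} ∩ [−1, 1] = {-1, 0, 1} → 3 states.
Total: 3.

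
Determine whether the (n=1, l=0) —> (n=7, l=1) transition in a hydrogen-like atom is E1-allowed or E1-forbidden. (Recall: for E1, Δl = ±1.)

Initial l = 0, final l = 1, so Δl = +1. E1 requires Δl = ±1: ✓.
All E1 selection rules are satisfied.

allowed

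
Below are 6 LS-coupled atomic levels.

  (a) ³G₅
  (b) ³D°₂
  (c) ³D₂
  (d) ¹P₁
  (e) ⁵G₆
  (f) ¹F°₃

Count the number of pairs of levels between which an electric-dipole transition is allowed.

(a)–(b): forbidden (ΔL, ΔJ).
(a)–(c): forbidden (parity, ΔL, ΔJ).
(a)–(d): forbidden (parity, ΔS, ΔL, ΔJ).
(a)–(e): forbidden (parity, ΔS).
(a)–(f): forbidden (ΔS, ΔJ).
(b)–(c): allowed.
(b)–(d): forbidden (ΔS).
(b)–(e): forbidden (ΔS, ΔL, ΔJ).
(b)–(f): forbidden (parity, ΔS).
(c)–(d): forbidden (parity, ΔS).
(c)–(e): forbidden (parity, ΔS, ΔL, ΔJ).
(c)–(f): forbidden (ΔS).
(d)–(e): forbidden (parity, ΔS, ΔL, ΔJ).
(d)–(f): forbidden (ΔL, ΔJ).
(e)–(f): forbidden (ΔS, ΔJ).
Allowed pairs: 1 of 15.

1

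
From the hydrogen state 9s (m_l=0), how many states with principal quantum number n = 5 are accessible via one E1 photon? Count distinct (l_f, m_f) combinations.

E1 requires Δl = ±1, so l_f ∈ {-1, 1}; with 0 ≤ l_f ≤ n_f−1 = 4, the allowed l_f values are {1}.
For l_f = 1: m_f ∈ {m_i−1, m_i, m_i+1} ∩ [−1, 1] = {-1, 0, 1} → 3 states.
Total: 3.

3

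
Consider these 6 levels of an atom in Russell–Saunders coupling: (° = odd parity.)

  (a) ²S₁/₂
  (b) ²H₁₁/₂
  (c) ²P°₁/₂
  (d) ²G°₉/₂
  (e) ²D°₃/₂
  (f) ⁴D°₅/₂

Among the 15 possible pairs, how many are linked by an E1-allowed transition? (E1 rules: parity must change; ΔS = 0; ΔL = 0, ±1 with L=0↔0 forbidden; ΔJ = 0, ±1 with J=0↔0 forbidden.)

2

(a)–(b): forbidden (parity, ΔL, ΔJ).
(a)–(c): allowed.
(a)–(d): forbidden (ΔL, ΔJ).
(a)–(e): forbidden (ΔL).
(a)–(f): forbidden (ΔS, ΔL, ΔJ).
(b)–(c): forbidden (ΔL, ΔJ).
(b)–(d): allowed.
(b)–(e): forbidden (ΔL, ΔJ).
(b)–(f): forbidden (ΔS, ΔL, ΔJ).
(c)–(d): forbidden (parity, ΔL, ΔJ).
(c)–(e): forbidden (parity).
(c)–(f): forbidden (parity, ΔS, ΔJ).
(d)–(e): forbidden (parity, ΔL, ΔJ).
(d)–(f): forbidden (parity, ΔS, ΔL, ΔJ).
(e)–(f): forbidden (parity, ΔS).
Allowed pairs: 2 of 15.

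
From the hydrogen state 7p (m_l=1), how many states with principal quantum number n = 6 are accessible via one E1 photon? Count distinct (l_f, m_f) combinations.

E1 requires Δl = ±1, so l_f ∈ {0, 2}; with 0 ≤ l_f ≤ n_f−1 = 5, the allowed l_f values are {0, 2}.
For l_f = 0: m_f ∈ {m_i−1, m_i, m_i+1} ∩ [−0, 0] = {0} → 1 state.
For l_f = 2: m_f ∈ {m_i−1, m_i, m_i+1} ∩ [−2, 2] = {0, 1, 2} → 3 states.
Total: 4.

4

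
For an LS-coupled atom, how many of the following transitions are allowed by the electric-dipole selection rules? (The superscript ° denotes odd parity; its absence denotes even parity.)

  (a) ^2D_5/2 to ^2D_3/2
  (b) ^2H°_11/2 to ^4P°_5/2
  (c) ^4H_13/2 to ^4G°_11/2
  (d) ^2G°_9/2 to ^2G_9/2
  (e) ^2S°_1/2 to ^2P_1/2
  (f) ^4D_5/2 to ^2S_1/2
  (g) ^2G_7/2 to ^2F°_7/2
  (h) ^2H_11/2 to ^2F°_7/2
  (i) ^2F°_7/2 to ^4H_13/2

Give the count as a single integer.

(a) forbidden (parity fails)
(b) forbidden (parity, ΔS, ΔL, ΔJ fail)
(c) allowed
(d) allowed
(e) allowed
(f) forbidden (parity, ΔS, ΔL, ΔJ fail)
(g) allowed
(h) forbidden (ΔL, ΔJ fail)
(i) forbidden (ΔS, ΔL, ΔJ fail)
Total allowed: 4 of 9.

4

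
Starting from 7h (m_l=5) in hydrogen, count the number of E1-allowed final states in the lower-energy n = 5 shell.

1

E1 requires Δl = ±1, so l_f ∈ {4, 6}; with 0 ≤ l_f ≤ n_f−1 = 4, the allowed l_f values are {4}.
For l_f = 4: m_f ∈ {m_i−1, m_i, m_i+1} ∩ [−4, 4] = {4} → 1 state.
Total: 1.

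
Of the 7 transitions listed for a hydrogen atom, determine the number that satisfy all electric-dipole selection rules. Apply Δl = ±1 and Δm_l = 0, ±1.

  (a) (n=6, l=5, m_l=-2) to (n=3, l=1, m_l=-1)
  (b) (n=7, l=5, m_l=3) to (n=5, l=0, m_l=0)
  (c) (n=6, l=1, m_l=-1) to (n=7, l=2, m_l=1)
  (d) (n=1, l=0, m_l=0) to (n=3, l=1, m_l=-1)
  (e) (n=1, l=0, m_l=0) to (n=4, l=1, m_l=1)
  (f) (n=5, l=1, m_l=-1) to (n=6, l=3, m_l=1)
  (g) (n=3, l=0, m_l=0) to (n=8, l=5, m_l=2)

2

(a) forbidden — Δl = -4 (E1 requires Δl = ±1)
(b) forbidden — Δl = -5 (E1 requires Δl = ±1); Δm_l = -3 (E1 requires Δm_l = 0, ±1)
(c) forbidden — Δm_l = +2 (E1 requires Δm_l = 0, ±1)
(d) allowed
(e) allowed
(f) forbidden — Δl = +2 (E1 requires Δl = ±1); Δm_l = +2 (E1 requires Δm_l = 0, ±1)
(g) forbidden — Δl = +5 (E1 requires Δl = ±1); Δm_l = +2 (E1 requires Δm_l = 0, ±1)
Total allowed: 2 of 7.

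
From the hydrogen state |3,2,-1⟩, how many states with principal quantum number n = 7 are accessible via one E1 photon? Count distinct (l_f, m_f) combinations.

E1 requires Δl = ±1, so l_f ∈ {1, 3}; with 0 ≤ l_f ≤ n_f−1 = 6, the allowed l_f values are {1, 3}.
For l_f = 1: m_f ∈ {m_i−1, m_i, m_i+1} ∩ [−1, 1] = {-1, 0} → 2 states.
For l_f = 3: m_f ∈ {m_i−1, m_i, m_i+1} ∩ [−3, 3] = {-2, -1, 0} → 3 states.
Total: 5.

5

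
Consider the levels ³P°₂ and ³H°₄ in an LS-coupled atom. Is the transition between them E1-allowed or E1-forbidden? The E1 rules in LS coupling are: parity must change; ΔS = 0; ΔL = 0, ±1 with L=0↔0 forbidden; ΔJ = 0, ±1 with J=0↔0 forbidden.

forbidden

Initial level: S=1, L=1, J=2, parity odd. Final level: S=1, L=5, J=4, parity odd.
ΔL = 0, ±1 (not L=0↔0): L: 1 → 5, ΔL = +4 — violated.
ΔS = 0: S: 1 → 1 — satisfied.
ΔJ = 0, ±1 (not J=0↔0): J: 2 → 4, ΔJ = +2 — violated.
Parity must change: odd → odd — violated.
Rule(s) violated: parity, ΔL, ΔJ.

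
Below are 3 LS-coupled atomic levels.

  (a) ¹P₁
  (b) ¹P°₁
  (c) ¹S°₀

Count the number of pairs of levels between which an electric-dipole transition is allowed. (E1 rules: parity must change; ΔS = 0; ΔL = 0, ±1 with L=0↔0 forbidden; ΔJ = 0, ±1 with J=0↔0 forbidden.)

2

(a)–(b): allowed.
(a)–(c): allowed.
(b)–(c): forbidden (parity).
Allowed pairs: 2 of 3.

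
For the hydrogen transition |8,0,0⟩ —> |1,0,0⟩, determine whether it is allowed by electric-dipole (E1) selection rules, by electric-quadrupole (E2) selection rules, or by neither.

neither

Δl = 0 − 0 = +0; l_i + l_f = 0.
Δm_l = +0.
E1 (Δl = ±1, |Δm_l| ≤ 1): not satisfied.
E2 (Δl = 0,±2, l_i+l_f ≥ 2, |Δm_l| ≤ 2): not satisfied.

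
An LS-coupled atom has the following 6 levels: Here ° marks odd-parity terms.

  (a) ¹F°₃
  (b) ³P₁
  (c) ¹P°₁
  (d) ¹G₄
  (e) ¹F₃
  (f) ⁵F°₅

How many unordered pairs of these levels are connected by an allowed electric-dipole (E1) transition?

(a)–(b): forbidden (ΔS, ΔL, ΔJ).
(a)–(c): forbidden (parity, ΔL, ΔJ).
(a)–(d): allowed.
(a)–(e): allowed.
(a)–(f): forbidden (parity, ΔS, ΔJ).
(b)–(c): forbidden (ΔS).
(b)–(d): forbidden (parity, ΔS, ΔL, ΔJ).
(b)–(e): forbidden (parity, ΔS, ΔL, ΔJ).
(b)–(f): forbidden (ΔS, ΔL, ΔJ).
(c)–(d): forbidden (ΔL, ΔJ).
(c)–(e): forbidden (ΔL, ΔJ).
(c)–(f): forbidden (parity, ΔS, ΔL, ΔJ).
(d)–(e): forbidden (parity).
(d)–(f): forbidden (ΔS).
(e)–(f): forbidden (ΔS, ΔJ).
Allowed pairs: 2 of 15.

2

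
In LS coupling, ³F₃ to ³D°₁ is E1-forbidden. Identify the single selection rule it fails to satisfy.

Initial level: S=1, L=3, J=3, parity even. Final level: S=1, L=2, J=1, parity odd.
ΔL = 0, ±1 (not L=0↔0): L: 3 → 2, ΔL = -1 — ✓.
Parity must change: even → odd — ✓.
ΔS = 0: S: 1 → 1 — ✓.
ΔJ = 0, ±1 (not J=0↔0): J: 3 → 1, ΔJ = -2 — ✗.

the ΔJ = 0, ±1 rule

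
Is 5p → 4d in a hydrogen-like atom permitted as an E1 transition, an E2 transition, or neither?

E1

Δl = 2 − 1 = +1; l_i + l_f = 3.
E1 (Δl = ±1): satisfied.
E2 (Δl = 0,±2, l_i+l_f ≥ 2): not satisfied.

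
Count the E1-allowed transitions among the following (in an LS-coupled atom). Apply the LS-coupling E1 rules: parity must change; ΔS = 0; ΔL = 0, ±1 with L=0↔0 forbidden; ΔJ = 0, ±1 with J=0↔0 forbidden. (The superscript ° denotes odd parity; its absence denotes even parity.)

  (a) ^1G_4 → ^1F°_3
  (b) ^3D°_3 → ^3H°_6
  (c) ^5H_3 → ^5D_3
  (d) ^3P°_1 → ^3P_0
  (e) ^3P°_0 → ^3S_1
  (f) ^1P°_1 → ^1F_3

3

(a) allowed
(b) forbidden (parity, ΔL, ΔJ fail)
(c) forbidden (parity, ΔL fail)
(d) allowed
(e) allowed
(f) forbidden (ΔL, ΔJ fail)
Total allowed: 3 of 6.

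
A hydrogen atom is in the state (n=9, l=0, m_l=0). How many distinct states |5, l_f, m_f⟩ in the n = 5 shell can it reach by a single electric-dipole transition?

E1 requires Δl = ±1, so l_f ∈ {-1, 1}; with 0 ≤ l_f ≤ n_f−1 = 4, the allowed l_f values are {1}.
For l_f = 1: m_f ∈ {m_i−1, m_i, m_i+1} ∩ [−1, 1] = {-1, 0, 1} → 3 states.
Total: 3.

3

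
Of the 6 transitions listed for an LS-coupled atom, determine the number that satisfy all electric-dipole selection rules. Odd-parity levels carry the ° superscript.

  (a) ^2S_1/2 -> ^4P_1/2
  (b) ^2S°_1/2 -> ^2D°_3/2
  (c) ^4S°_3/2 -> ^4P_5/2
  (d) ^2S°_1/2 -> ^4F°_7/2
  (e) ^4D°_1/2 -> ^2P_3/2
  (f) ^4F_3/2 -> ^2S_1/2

(a) forbidden (parity, ΔS fail)
(b) forbidden (parity, ΔL fail)
(c) allowed
(d) forbidden (parity, ΔS, ΔL, ΔJ fail)
(e) forbidden (ΔS fails)
(f) forbidden (parity, ΔS, ΔL fail)
Total allowed: 1 of 6.

1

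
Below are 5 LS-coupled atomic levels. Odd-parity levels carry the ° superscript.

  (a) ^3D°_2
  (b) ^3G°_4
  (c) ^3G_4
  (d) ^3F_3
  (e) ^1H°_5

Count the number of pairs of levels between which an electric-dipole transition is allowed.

(a)–(b): forbidden (parity, ΔL, ΔJ).
(a)–(c): forbidden (ΔL, ΔJ).
(a)–(d): allowed.
(a)–(e): forbidden (parity, ΔS, ΔL, ΔJ).
(b)–(c): allowed.
(b)–(d): allowed.
(b)–(e): forbidden (parity, ΔS).
(c)–(d): forbidden (parity).
(c)–(e): forbidden (ΔS).
(d)–(e): forbidden (ΔS, ΔL, ΔJ).
Allowed pairs: 3 of 10.

3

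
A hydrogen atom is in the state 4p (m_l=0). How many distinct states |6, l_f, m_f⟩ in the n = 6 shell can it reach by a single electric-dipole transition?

E1 requires Δl = ±1, so l_f ∈ {0, 2}; with 0 ≤ l_f ≤ n_f−1 = 5, the allowed l_f values are {0, 2}.
For l_f = 0: m_f ∈ {m_i−1, m_i, m_i+1} ∩ [−0, 0] = {0} → 1 state.
For l_f = 2: m_f ∈ {m_i−1, m_i, m_i+1} ∩ [−2, 2] = {-1, 0, 1} → 3 states.
Total: 4.

4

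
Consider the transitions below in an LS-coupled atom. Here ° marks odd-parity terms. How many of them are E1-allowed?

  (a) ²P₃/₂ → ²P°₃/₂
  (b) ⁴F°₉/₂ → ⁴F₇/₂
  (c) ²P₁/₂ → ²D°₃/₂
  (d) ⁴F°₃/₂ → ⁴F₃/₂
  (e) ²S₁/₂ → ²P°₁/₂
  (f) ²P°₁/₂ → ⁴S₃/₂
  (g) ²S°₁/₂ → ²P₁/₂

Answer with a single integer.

(a) allowed
(b) allowed
(c) allowed
(d) allowed
(e) allowed
(f) forbidden (ΔS fails)
(g) allowed
Total allowed: 6 of 7.

6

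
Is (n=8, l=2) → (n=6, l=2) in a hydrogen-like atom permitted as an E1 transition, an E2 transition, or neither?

E2

Δl = 2 − 2 = +0; l_i + l_f = 4.
E1 (Δl = ±1): not satisfied.
E2 (Δl = 0,±2, l_i+l_f ≥ 2): satisfied.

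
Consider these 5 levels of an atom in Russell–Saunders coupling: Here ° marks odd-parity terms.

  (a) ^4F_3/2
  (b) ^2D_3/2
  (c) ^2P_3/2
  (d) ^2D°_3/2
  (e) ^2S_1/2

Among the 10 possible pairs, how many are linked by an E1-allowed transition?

(a)–(b): forbidden (parity, ΔS).
(a)–(c): forbidden (parity, ΔS, ΔL).
(a)–(d): forbidden (ΔS).
(a)–(e): forbidden (parity, ΔS, ΔL).
(b)–(c): forbidden (parity).
(b)–(d): allowed.
(b)–(e): forbidden (parity, ΔL).
(c)–(d): allowed.
(c)–(e): forbidden (parity).
(d)–(e): forbidden (ΔL).
Allowed pairs: 2 of 10.

2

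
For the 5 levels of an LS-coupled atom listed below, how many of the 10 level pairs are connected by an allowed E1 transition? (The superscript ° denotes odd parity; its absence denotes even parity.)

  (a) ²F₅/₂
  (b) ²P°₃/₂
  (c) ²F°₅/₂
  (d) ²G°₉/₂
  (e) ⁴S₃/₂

1

(a)–(b): forbidden (ΔL).
(a)–(c): allowed.
(a)–(d): forbidden (ΔJ).
(a)–(e): forbidden (parity, ΔS, ΔL).
(b)–(c): forbidden (parity, ΔL).
(b)–(d): forbidden (parity, ΔL, ΔJ).
(b)–(e): forbidden (ΔS).
(c)–(d): forbidden (parity, ΔJ).
(c)–(e): forbidden (ΔS, ΔL).
(d)–(e): forbidden (ΔS, ΔL, ΔJ).
Allowed pairs: 1 of 10.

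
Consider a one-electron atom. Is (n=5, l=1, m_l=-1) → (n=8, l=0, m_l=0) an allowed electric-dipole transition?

allowed

Initial l = 1, final l = 0, so Δl = -1. E1 requires Δl = ±1: satisfied.
m_l: -1 → 0 (Δm_l = +1). |Δm_l| ≤ 1 satisfied.
All E1 selection rules are satisfied.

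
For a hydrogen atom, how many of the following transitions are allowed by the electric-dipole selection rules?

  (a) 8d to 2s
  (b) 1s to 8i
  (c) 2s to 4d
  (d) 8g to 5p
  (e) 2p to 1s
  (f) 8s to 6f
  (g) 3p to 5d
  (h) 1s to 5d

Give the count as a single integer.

(a) forbidden — Δl = -2 (E1 requires Δl = ±1)
(b) forbidden — Δl = +6 (E1 requires Δl = ±1)
(c) forbidden — Δl = +2 (E1 requires Δl = ±1)
(d) forbidden — Δl = -3 (E1 requires Δl = ±1)
(e) allowed
(f) forbidden — Δl = +3 (E1 requires Δl = ±1)
(g) allowed
(h) forbidden — Δl = +2 (E1 requires Δl = ±1)
Total allowed: 2 of 8.

2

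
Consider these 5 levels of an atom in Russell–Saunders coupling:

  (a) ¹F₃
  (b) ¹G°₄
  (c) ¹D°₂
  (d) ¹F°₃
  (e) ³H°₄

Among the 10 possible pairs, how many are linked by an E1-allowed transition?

(a)–(b): allowed.
(a)–(c): allowed.
(a)–(d): allowed.
(a)–(e): forbidden (ΔS, ΔL).
(b)–(c): forbidden (parity, ΔL, ΔJ).
(b)–(d): forbidden (parity).
(b)–(e): forbidden (parity, ΔS).
(c)–(d): forbidden (parity).
(c)–(e): forbidden (parity, ΔS, ΔL, ΔJ).
(d)–(e): forbidden (parity, ΔS, ΔL).
Allowed pairs: 3 of 10.

3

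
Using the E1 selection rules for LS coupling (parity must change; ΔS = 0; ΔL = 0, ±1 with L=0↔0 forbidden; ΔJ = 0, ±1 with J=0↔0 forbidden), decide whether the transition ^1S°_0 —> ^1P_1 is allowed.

allowed

Initial level: S=0, L=0, J=0, parity odd. Final level: S=0, L=1, J=1, parity even.
Parity must change: odd → even — ✓.
ΔS = 0: S: 0 → 0 — ✓.
ΔL = 0, ±1 (not L=0↔0): L: 0 → 1, ΔL = +1 — ✓.
ΔJ = 0, ±1 (not J=0↔0): J: 0 → 1, ΔJ = +1 — ✓.
All four E1 rules are satisfied.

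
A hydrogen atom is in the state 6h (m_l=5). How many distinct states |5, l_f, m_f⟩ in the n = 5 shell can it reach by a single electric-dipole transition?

1

E1 requires Δl = ±1, so l_f ∈ {4, 6}; with 0 ≤ l_f ≤ n_f−1 = 4, the allowed l_f values are {4}.
For l_f = 4: m_f ∈ {m_i−1, m_i, m_i+1} ∩ [−4, 4] = {4} → 1 state.
Total: 1.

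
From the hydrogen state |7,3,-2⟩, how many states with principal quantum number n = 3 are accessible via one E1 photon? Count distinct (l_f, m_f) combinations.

2

E1 requires Δl = ±1, so l_f ∈ {2, 4}; with 0 ≤ l_f ≤ n_f−1 = 2, the allowed l_f values are {2}.
For l_f = 2: m_f ∈ {m_i−1, m_i, m_i+1} ∩ [−2, 2] = {-2, -1} → 2 states.
Total: 2.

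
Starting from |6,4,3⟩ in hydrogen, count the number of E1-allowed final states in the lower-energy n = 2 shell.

0

E1 requires l_f ∈ {3, 5}, but neither lies in [0, 1], so no final state is reachable.
Total: 0.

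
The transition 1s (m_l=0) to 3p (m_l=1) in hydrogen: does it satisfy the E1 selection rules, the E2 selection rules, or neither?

E1

Δl = 1 − 0 = +1; l_i + l_f = 1.
Δm_l = +1.
E1 (Δl = ±1, |Δm_l| ≤ 1): satisfied.
E2 (Δl = 0,±2, l_i+l_f ≥ 2, |Δm_l| ≤ 2): not satisfied.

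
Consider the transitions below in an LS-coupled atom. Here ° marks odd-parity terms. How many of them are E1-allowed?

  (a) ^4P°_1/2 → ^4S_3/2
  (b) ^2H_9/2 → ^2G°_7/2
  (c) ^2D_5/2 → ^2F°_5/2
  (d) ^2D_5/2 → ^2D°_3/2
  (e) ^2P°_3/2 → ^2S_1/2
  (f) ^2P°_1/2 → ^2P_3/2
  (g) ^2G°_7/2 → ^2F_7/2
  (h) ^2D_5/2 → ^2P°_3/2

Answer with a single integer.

8

(a) allowed
(b) allowed
(c) allowed
(d) allowed
(e) allowed
(f) allowed
(g) allowed
(h) allowed
Total allowed: 8 of 8.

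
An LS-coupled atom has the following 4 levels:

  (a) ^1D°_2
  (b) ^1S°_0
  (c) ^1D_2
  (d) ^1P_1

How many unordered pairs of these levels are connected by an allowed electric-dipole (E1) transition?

(a)–(b): forbidden (parity, ΔL, ΔJ).
(a)–(c): allowed.
(a)–(d): allowed.
(b)–(c): forbidden (ΔL, ΔJ).
(b)–(d): allowed.
(c)–(d): forbidden (parity).
Allowed pairs: 3 of 6.

3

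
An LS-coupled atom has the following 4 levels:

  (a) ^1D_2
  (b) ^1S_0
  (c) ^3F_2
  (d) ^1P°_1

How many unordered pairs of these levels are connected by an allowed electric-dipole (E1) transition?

(a)–(b): forbidden (parity, ΔL, ΔJ).
(a)–(c): forbidden (parity, ΔS).
(a)–(d): allowed.
(b)–(c): forbidden (parity, ΔS, ΔL, ΔJ).
(b)–(d): allowed.
(c)–(d): forbidden (ΔS, ΔL).
Allowed pairs: 2 of 6.

2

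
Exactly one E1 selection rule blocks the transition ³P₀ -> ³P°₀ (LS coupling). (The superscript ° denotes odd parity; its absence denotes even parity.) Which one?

Parity must change: even → odd — ✓.
ΔS = 0: S: 1 → 1 — ✓.
ΔL = 0, ±1 (not L=0↔0): L: 1 → 1, ΔL = +0 — ✓.
ΔJ = 0, ±1 (not J=0↔0): J: 0 → 0, ΔJ = +0 — ✗.

the J=0 ↔ J=0 exclusion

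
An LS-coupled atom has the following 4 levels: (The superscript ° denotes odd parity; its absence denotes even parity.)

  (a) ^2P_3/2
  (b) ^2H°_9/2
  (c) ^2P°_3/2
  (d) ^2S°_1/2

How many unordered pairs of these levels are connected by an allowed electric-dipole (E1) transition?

(a)–(b): forbidden (ΔL, ΔJ).
(a)–(c): allowed.
(a)–(d): allowed.
(b)–(c): forbidden (parity, ΔL, ΔJ).
(b)–(d): forbidden (parity, ΔL, ΔJ).
(c)–(d): forbidden (parity).
Allowed pairs: 2 of 6.

2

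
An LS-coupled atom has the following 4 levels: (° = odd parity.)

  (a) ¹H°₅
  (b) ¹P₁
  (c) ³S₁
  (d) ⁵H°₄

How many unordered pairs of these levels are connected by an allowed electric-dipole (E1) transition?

0

(a)–(b): forbidden (ΔL, ΔJ).
(a)–(c): forbidden (ΔS, ΔL, ΔJ).
(a)–(d): forbidden (parity, ΔS).
(b)–(c): forbidden (parity, ΔS).
(b)–(d): forbidden (ΔS, ΔL, ΔJ).
(c)–(d): forbidden (ΔS, ΔL, ΔJ).
Allowed pairs: 0 of 6.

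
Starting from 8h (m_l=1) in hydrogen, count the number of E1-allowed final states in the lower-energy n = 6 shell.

E1 requires Δl = ±1, so l_f ∈ {4, 6}; with 0 ≤ l_f ≤ n_f−1 = 5, the allowed l_f values are {4}.
For l_f = 4: m_f ∈ {m_i−1, m_i, m_i+1} ∩ [−4, 4] = {0, 1, 2} → 3 states.
Total: 3.

3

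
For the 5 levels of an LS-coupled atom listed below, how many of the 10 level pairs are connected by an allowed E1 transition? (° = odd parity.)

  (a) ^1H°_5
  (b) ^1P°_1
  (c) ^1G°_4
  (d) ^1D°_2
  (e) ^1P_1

(a)–(b): forbidden (parity, ΔL, ΔJ).
(a)–(c): forbidden (parity).
(a)–(d): forbidden (parity, ΔL, ΔJ).
(a)–(e): forbidden (ΔL, ΔJ).
(b)–(c): forbidden (parity, ΔL, ΔJ).
(b)–(d): forbidden (parity).
(b)–(e): allowed.
(c)–(d): forbidden (parity, ΔL, ΔJ).
(c)–(e): forbidden (ΔL, ΔJ).
(d)–(e): allowed.
Allowed pairs: 2 of 10.

2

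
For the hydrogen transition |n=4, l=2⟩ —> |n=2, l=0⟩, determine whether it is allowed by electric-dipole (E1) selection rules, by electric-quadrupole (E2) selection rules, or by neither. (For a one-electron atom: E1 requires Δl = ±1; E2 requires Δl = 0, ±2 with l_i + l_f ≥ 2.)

Δl = 0 − 2 = -2; l_i + l_f = 2.
E1 (Δl = ±1): not satisfied.
E2 (Δl = 0,±2, l_i+l_f ≥ 2): satisfied.

E2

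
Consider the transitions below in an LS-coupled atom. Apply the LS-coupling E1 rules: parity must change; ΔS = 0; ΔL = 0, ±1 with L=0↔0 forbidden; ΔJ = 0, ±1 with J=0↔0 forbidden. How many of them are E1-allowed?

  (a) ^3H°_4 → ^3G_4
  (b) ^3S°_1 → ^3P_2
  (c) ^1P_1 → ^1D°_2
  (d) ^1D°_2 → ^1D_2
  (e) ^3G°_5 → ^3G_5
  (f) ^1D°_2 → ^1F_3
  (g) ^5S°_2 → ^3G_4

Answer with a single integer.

(a) allowed
(b) allowed
(c) allowed
(d) allowed
(e) allowed
(f) allowed
(g) forbidden (ΔS, ΔL, ΔJ fail)
Total allowed: 6 of 7.

6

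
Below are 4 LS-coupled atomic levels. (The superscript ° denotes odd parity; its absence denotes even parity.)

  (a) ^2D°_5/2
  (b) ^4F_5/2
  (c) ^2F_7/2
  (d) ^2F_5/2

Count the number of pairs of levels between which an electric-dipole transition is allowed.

2

(a)–(b): forbidden (ΔS).
(a)–(c): allowed.
(a)–(d): allowed.
(b)–(c): forbidden (parity, ΔS).
(b)–(d): forbidden (parity, ΔS).
(c)–(d): forbidden (parity).
Allowed pairs: 2 of 6.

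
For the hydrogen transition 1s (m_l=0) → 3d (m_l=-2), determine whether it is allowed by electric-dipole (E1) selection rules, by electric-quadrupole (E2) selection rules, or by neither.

Δl = 2 − 0 = +2; l_i + l_f = 2.
Δm_l = -2.
E1 (Δl = ±1, |Δm_l| ≤ 1): not satisfied.
E2 (Δl = 0,±2, l_i+l_f ≥ 2, |Δm_l| ≤ 2): satisfied.

E2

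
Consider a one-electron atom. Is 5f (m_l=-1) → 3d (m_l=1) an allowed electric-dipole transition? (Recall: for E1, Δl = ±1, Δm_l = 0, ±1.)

l: 3 → 2 (Δl = -1). Δl = ±1 satisfied.
m_l: -1 → 1 (Δm_l = +2). |Δm_l| ≤ 1 violated.
The transition is electric-dipole forbidden.

forbidden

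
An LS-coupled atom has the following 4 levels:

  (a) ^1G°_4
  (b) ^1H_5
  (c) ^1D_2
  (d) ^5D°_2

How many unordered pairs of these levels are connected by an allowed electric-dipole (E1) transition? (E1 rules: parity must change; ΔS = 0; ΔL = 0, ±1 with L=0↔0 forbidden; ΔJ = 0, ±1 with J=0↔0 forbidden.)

1

(a)–(b): allowed.
(a)–(c): forbidden (ΔL, ΔJ).
(a)–(d): forbidden (parity, ΔS, ΔL, ΔJ).
(b)–(c): forbidden (parity, ΔL, ΔJ).
(b)–(d): forbidden (ΔS, ΔL, ΔJ).
(c)–(d): forbidden (ΔS).
Allowed pairs: 1 of 6.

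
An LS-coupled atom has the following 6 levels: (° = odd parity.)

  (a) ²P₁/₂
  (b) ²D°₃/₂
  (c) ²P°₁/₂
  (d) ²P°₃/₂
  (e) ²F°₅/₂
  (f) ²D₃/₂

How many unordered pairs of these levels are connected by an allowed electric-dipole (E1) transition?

(a)–(b): allowed.
(a)–(c): allowed.
(a)–(d): allowed.
(a)–(e): forbidden (ΔL, ΔJ).
(a)–(f): forbidden (parity).
(b)–(c): forbidden (parity).
(b)–(d): forbidden (parity).
(b)–(e): forbidden (parity).
(b)–(f): allowed.
(c)–(d): forbidden (parity).
(c)–(e): forbidden (parity, ΔL, ΔJ).
(c)–(f): allowed.
(d)–(e): forbidden (parity, ΔL).
(d)–(f): allowed.
(e)–(f): allowed.
Allowed pairs: 7 of 15.

7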